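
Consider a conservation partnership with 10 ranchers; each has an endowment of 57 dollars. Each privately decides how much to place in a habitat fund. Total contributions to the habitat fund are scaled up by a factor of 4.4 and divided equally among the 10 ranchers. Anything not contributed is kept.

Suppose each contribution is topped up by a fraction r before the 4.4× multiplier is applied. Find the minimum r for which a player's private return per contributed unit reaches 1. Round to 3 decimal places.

1.273

With matching at rate r, one contributed unit becomes (1 + r) in the habitat fund and returns 4.4 × (1 + r) / 10 to the contributor.
Setting this equal to 1: 1 + r = 10/4.4 = 2.2727.
So the minimum matching rate is r = 2.2727 − 1 = 1.273.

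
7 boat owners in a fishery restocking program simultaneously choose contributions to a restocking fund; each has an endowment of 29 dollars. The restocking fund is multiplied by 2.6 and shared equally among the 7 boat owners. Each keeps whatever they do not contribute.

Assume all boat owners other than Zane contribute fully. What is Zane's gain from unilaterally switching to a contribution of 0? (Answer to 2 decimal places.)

Switching from a contribution of 29 to 0 lets Zane keep an extra 29 dollars, but lowers the restocking fund by 29, which costs Zane their own share of that drop: 2.6/7 × 29 = 10.77.
Net gain = 29 − 10.77 = 18.23. The private return per contributed unit (0.3714) is below 1, so free-riding is indeed the best response regardless of what the others do.

18.23 dollars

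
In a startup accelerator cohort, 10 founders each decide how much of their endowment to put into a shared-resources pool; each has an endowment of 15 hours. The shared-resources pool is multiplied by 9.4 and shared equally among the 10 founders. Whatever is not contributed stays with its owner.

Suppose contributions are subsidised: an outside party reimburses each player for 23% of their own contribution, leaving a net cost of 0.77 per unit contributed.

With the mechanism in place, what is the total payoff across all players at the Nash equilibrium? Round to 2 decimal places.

The effective private return per unit is now (9.4/10) / 0.77 = 1.2208 > 1, so every player's dominant strategy flips to full contribution.
So the Nash equilibrium is full contribution by all 10; the group earns 10 × (15 × 0.23 + 9.4 × 15) = 1444.50.

1444.50 hours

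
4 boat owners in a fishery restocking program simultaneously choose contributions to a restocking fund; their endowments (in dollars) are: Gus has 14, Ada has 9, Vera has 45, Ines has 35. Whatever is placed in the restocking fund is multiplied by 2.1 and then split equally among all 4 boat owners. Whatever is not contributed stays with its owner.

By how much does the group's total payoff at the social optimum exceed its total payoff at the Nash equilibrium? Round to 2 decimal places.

The private return per contributed unit is 2.1/4 = 0.5250 < 1 for every player regardless of endowment, so the Nash equilibrium is zero contribution and the group total is Σ E_j = 14 + 9 + 45 + 35 = 103.
Each contributed unit returns 2.100 to the group, so the social optimum is full contribution by everyone: group total = 2.100 × 103 = 216.30.
Efficiency loss = (2.100 − 1) × 103 = 113.30.

113.30 dollars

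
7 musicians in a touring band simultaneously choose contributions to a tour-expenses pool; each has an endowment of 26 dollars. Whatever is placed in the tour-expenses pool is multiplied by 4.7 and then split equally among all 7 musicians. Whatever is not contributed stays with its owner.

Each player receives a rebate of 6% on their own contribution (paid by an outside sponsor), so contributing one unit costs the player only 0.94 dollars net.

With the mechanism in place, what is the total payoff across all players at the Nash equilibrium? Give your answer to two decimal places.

182.00 dollars

Even with the mechanism, each unit contributed returns only (4.7/7) / 0.94 = 0.7143 per unit of net cost, so contributing nothing is still dominant.
Everyone keeps their endowment and the group total is 7 × 26 = 182.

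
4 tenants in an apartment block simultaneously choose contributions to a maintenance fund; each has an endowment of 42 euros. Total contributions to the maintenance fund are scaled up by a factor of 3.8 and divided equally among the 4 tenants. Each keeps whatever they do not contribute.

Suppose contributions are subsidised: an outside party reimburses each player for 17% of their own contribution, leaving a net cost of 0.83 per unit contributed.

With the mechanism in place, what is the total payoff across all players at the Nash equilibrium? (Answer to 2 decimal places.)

With the mechanism, a contributed unit returns (3.8/4) / 0.83 = 1.1446 per unit of net cost to the contributor — now above 1 — so contributing fully is weakly dominant for every player.
So the Nash equilibrium is full contribution by all 4; the group earns 4 × (42 × 0.17 + 3.8 × 42) = 666.96.

666.96 euros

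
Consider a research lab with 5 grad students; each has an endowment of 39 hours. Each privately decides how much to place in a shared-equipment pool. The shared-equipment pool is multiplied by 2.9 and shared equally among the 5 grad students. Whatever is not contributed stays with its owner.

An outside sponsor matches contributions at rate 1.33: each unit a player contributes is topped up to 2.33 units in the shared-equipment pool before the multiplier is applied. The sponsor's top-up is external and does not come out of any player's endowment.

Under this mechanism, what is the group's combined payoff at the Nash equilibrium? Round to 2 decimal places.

The effective private return per unit is now 2.9 × 2.33 / 5 = 1.3514 > 1, so every player's dominant strategy flips to full contribution.
At the Nash equilibrium everyone contributes 39. Group total payoff = 2.9 × 2.33 × 195 = 1317.62.

1317.62 hours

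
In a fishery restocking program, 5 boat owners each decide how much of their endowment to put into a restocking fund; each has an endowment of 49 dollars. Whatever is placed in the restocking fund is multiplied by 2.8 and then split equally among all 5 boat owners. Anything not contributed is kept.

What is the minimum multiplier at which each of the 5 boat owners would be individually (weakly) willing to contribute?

5

A contributed unit returns (multiplier)/5 to its contributor.
This reaches 1 exactly when the multiplier is 5.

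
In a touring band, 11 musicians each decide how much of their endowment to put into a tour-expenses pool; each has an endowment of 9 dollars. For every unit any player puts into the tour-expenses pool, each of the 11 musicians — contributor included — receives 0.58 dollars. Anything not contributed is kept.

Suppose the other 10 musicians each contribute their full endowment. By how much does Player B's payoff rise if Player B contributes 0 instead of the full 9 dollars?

3.78 dollars

Switching from a contribution of 9 to 0 lets Player B keep an extra 9 dollars, but lowers the tour-expenses pool by 9, which costs Player B their own share of that drop: 0.58 × 9 = 5.22.
Net gain = 9 − 5.22 = 3.78. The private return per contributed unit (0.58) is below 1, so free-riding is indeed the best response regardless of what the others do.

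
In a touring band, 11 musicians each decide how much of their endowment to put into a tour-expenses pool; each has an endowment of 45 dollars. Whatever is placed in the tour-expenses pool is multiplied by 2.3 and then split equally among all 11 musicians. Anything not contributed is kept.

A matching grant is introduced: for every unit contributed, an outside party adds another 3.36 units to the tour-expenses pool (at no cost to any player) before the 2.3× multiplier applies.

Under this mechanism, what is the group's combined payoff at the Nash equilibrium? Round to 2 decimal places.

The effective private return is 2.3 × 4.36 / 11 = 0.9116, which is still under 1, so the mechanism doesn't change anyone's dominant strategy: zero contribution.
Everyone keeps their endowment and the group total is 11 × 45 = 495.

495.00 dollars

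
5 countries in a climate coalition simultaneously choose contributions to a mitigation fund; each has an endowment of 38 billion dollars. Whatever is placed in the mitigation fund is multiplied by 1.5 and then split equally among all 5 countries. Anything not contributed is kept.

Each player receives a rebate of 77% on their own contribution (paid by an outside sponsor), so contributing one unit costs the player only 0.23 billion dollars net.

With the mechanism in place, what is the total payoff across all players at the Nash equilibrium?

The effective private return per unit is now (1.5/5) / 0.23 = 1.3043 > 1, so every player's dominant strategy flips to full contribution.
So the Nash equilibrium is full contribution by all 5; the group earns 5 × (38 × 0.77 + 1.5 × 38) = 431.30.

431.30 billion dollars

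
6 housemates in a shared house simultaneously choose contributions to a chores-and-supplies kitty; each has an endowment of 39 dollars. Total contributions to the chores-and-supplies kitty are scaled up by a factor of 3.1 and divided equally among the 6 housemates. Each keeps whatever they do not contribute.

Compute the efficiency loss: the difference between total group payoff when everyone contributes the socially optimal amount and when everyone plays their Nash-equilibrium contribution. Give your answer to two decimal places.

Each contributed unit returns 3.1/6 = 0.5167 to its contributor — below 1 — so contributing 0 is dominant for every player. At the Nash equilibrium everyone keeps their 39, and the group total is 6 × 39 = 234.
Each contributed unit returns 3.100 to the group as a whole (0.5167 to each of 6 players), which exceeds 1, so the social optimum is full contribution: group total = 3.100 × 234 = 725.40.
Efficiency loss = 725.40 − 234 = 491.40.

491.40 dollars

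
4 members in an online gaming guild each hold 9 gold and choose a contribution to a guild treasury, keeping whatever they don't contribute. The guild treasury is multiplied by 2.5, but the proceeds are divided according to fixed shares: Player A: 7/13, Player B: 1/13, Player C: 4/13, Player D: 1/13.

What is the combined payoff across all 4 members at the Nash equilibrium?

49.50 gold

A player with share s gets back 2.5·s per unit contributed, so full contribution is dominant for anyone with s > 1/2.5 = 0.4000 and zero contribution is dominant for anyone below.
Player A alone (share 7/13) is above the threshold, contributing 9; the remaining 3 contribute 0. Total contributed: 9.
The guild treasury pays out 2.5 × 9 = 22.50 in total (split across the unequal shares, but the aggregate is all that matters for the group sum).
The 3 free-riders keep 9 each, adding 27. Group total = 27 + 22.50 = 49.50.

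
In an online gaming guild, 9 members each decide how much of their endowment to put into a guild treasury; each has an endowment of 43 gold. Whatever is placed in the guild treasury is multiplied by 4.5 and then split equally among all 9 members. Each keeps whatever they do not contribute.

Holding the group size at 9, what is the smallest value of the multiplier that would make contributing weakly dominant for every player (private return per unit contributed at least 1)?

A contributed unit returns (multiplier)/9 to its contributor.
This reaches 1 exactly when the multiplier is 9.

9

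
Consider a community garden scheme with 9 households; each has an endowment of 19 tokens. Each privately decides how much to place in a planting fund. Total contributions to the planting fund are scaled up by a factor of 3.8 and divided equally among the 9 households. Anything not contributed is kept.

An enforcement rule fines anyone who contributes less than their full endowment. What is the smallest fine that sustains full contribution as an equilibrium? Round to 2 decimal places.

10.98 tokens

Given the others contribute fully, the best deviation is to contribute 0 (any partial contribution still incurs the fine and gives up units whose private return 0.4222 is below 1).
Deviating from 19 to 0 saves 19 tokens but forfeits the deviator's share of the drop in the planting fund: 3.8/9 × 19 = 8.02.
So the deviation gain is 19 − 8.02 = 10.98, and the fine must be at least 10.98 tokens to wipe it out.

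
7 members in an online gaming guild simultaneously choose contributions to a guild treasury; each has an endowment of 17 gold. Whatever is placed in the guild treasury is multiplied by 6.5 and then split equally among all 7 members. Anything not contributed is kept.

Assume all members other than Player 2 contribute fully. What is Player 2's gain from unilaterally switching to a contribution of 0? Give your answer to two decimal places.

1.21 gold

Switching from a contribution of 17 to 0 lets Player 2 keep an extra 17 gold, but lowers the guild treasury by 17, which costs Player 2 their own share of that drop: 6.5/7 × 17 = 15.79.
Net gain = 17 − 15.79 = 1.21. The private return per contributed unit (0.9286) is below 1, so free-riding is indeed the best response regardless of what the others do.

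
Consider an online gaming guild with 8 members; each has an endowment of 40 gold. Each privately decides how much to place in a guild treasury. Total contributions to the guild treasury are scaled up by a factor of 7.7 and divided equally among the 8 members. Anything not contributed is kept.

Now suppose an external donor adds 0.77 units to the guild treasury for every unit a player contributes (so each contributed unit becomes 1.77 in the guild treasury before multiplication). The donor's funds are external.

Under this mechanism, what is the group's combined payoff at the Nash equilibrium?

The effective private return per unit is now 7.7 × 1.77 / 8 = 1.7036 > 1, so every player's dominant strategy flips to full contribution.
At the Nash equilibrium everyone contributes 40. Group total payoff = 7.7 × 1.77 × 320 = 4361.28.

4361.28 gold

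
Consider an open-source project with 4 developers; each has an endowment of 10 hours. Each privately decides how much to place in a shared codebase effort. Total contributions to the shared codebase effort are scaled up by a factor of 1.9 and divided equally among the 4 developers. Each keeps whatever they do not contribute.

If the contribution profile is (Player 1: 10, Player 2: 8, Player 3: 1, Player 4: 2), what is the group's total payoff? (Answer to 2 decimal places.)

Total contributed: 10 + 8 + 1 + 2 = 21; total kept: 4 × 10 − 21 = 19.
The shared codebase effort pays out 1.9 × 21 = 39.90 in aggregate.
Group total = 19 + 39.90 = 58.90.

58.90 hours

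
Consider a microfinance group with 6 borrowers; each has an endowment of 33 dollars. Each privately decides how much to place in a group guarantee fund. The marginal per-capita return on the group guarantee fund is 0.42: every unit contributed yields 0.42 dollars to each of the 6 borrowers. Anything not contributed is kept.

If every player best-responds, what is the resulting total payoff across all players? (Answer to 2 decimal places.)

The private return per contributed unit is 0.42 < 1, so contributing 0 is dominant for every player. At the Nash equilibrium everyone keeps their 33, and the group total is 6 × 33 = 198.

198.00 dollars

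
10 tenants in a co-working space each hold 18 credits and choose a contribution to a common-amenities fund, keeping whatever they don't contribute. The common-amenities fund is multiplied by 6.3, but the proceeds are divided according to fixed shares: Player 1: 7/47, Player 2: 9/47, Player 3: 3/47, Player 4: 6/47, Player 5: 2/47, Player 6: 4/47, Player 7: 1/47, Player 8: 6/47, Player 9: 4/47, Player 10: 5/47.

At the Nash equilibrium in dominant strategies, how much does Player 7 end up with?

A player with share s gets back 6.3·s per unit contributed, so full contribution is dominant for anyone with s > 1/6.3 = 0.1587 and zero contribution is dominant for anyone below.
Player 2 alone (share 9/47) is above the threshold, contributing 18; the remaining 9 contribute 0. Total contributed: 18.
Player 7 keeps 18 and receives 6.3 × 18 × 1/47 = 2.41 from the common-amenities fund, for a payoff of 20.41.

20.41 credits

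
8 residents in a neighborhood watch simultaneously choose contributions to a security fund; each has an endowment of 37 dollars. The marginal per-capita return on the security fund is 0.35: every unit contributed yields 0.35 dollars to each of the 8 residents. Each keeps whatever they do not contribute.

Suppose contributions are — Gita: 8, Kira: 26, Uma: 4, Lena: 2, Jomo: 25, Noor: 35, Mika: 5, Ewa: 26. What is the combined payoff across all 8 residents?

531.80 dollars

Total contributed: 8 + 26 + 4 + 2 + 25 + 35 + 5 + 26 = 131; total kept: 8 × 37 − 131 = 165.
The security fund pays out 0.35 × 8 × 131 = 366.80 in aggregate.
Group total = 165 + 366.80 = 531.80.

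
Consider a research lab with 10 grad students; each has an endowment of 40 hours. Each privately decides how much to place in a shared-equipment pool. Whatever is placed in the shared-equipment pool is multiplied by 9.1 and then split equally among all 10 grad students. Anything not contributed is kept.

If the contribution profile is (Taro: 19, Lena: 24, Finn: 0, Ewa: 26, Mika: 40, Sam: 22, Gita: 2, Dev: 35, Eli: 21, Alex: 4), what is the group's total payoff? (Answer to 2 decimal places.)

Total contributed: 19 + 24 + 0 + 26 + 40 + 22 + 2 + 35 + 21 + 4 = 193; total kept: 10 × 40 − 193 = 207.
The shared-equipment pool pays out 9.1 × 193 = 1756.30 in aggregate.
Group total = 207 + 1756.30 = 1963.30.

1963.30 hours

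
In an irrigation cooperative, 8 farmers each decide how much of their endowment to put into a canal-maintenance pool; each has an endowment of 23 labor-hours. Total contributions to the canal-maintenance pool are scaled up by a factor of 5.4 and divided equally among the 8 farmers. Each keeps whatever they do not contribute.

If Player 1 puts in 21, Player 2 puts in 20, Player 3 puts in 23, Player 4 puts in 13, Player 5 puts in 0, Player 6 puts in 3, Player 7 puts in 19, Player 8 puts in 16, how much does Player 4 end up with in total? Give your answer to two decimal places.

87.63 labor-hours

Total contributed: 21 + 20 + 23 + 13 + 0 + 3 + 19 + 16 = 115.
Each receives 5.4 × 115 / 8 = 77.63 from the canal-maintenance pool.
Player 4 keeps 23 − 13 = 10, so Player 4's payoff is 10 + 77.63 = 87.63.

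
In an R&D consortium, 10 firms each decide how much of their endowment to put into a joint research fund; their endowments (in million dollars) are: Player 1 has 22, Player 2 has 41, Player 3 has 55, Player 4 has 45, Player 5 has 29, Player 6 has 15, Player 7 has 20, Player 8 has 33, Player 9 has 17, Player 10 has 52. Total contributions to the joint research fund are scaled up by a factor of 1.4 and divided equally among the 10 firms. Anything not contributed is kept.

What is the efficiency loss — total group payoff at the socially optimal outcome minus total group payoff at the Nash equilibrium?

The private return per contributed unit is 1.4/10 = 0.1400 < 1 for every player regardless of endowment, so the Nash equilibrium is zero contribution and the group total is Σ E_j = 22 + 41 + 55 + 45 + 29 + 15 + 20 + 33 + 17 + 52 = 329.
Each contributed unit returns 1.400 to the group, so the social optimum is full contribution by everyone: group total = 1.400 × 329 = 460.60.
Efficiency loss = (1.400 − 1) × 329 = 131.60.

131.60 million dollars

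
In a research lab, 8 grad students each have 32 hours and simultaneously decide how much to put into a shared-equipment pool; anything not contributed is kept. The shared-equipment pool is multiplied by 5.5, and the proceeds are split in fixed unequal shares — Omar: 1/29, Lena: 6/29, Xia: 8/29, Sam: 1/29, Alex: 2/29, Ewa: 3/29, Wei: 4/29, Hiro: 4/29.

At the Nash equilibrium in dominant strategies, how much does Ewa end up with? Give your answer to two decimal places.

Each unit j contributes comes back to j as 5.5 × (j's share), so j prefers to contribute only if that share exceeds 1/5.5 = 0.1818; otherwise keeping the unit dominates.
Lena and Xia are above the threshold, contributing 32 each; the remaining 6 contribute 0. Total contributed: 64.
Ewa keeps 32 and receives 5.5 × 64 × 3/29 = 36.41 from the shared-equipment pool, for a payoff of 68.41.

68.41 hours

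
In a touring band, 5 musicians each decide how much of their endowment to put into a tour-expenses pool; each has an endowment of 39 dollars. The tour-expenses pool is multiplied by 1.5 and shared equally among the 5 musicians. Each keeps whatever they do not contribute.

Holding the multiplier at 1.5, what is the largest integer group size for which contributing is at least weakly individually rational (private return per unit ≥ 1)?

Private return per unit is 1.5/(group size), which is ≥ 1 whenever the group size is ≤ 1.5.
The largest such integer is 1.

1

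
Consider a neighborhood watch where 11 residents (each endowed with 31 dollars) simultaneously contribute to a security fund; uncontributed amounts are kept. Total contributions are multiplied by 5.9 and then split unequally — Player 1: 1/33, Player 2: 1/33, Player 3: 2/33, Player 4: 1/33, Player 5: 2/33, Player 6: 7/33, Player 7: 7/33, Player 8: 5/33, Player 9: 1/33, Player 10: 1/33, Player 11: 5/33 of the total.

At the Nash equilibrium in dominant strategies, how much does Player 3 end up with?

Each unit j contributes comes back to j as 5.9 × (j's share), so j prefers to contribute only if that share exceeds 1/5.9 = 0.1695; otherwise keeping the unit dominates.
The shares above 0.1695 belong to Player 6 and Player 7, contributing 31 each; the remaining 9 contribute 0. Total contributed: 62.
Player 3 keeps 31 and receives 5.9 × 62 × 2/33 = 22.17 from the security fund, for a payoff of 53.17.

53.17 dollars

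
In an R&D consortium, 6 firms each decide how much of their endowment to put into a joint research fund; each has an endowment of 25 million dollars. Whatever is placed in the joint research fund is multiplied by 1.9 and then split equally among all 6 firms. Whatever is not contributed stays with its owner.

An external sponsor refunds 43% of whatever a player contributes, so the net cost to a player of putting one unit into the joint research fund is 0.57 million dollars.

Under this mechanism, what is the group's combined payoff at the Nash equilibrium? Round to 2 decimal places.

150.00 million dollars

Even with the mechanism, each unit contributed returns only (1.9/6) / 0.57 = 0.5556 per unit of net cost, so contributing nothing is still dominant.
Everyone keeps their endowment and the group total is 6 × 25 = 150.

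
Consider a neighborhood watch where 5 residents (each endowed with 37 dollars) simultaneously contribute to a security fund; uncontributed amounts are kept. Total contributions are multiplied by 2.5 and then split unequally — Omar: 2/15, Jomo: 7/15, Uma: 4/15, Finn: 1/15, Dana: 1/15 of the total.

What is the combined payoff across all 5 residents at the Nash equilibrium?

Each unit j contributes comes back to j as 2.5 × (j's share), so j prefers to contribute only if that share exceeds 1/2.5 = 0.4000; otherwise keeping the unit dominates.
Jomo alone (share 7/15) is above the threshold, contributing 37; the remaining 4 contribute 0. Total contributed: 37.
The security fund pays out 2.5 × 37 = 92.50 in total (split across the unequal shares, but the aggregate is all that matters for the group sum).
The 4 free-riders keep 37 each, adding 148. Group total = 148 + 92.50 = 240.50.

240.50 dollars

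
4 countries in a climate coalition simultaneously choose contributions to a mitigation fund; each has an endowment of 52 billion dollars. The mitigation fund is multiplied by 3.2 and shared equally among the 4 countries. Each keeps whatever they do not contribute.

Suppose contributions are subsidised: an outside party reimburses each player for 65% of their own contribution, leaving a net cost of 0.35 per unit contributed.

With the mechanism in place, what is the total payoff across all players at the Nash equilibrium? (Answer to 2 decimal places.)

800.80 billion dollars

Under the mechanism each unit contributed yields (3.2/4) / 0.35 = 2.2857 back to its contributor per unit of net cost, which exceeds 1, making full contribution the dominant choice for everyone.
So the Nash equilibrium is full contribution by all 4; the group earns 4 × (52 × 0.65 + 3.2 × 52) = 800.80.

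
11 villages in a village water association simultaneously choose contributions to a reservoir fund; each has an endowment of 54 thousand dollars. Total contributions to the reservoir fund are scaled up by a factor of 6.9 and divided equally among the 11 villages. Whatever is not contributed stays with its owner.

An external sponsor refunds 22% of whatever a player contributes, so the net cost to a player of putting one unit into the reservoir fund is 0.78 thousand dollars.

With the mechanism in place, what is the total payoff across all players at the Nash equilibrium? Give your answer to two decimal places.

594.00 thousand dollars

The effective private return is (6.9/11) / 0.78 = 0.8042, which is still under 1, so the mechanism doesn't change anyone's dominant strategy: zero contribution.
At the Nash equilibrium no one contributes; group total payoff = 11 × 54 = 594.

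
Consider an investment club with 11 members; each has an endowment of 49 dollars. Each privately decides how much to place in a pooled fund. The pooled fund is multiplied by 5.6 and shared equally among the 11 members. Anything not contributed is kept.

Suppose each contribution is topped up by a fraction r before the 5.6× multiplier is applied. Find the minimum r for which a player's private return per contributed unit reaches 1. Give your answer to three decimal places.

With matching at rate r, one contributed unit becomes (1 + r) in the pooled fund and returns 5.6 × (1 + r) / 11 to the contributor.
Setting this equal to 1: 1 + r = 11/5.6 = 1.9643.
So the minimum matching rate is r = 1.9643 − 1 = 0.964.

0.964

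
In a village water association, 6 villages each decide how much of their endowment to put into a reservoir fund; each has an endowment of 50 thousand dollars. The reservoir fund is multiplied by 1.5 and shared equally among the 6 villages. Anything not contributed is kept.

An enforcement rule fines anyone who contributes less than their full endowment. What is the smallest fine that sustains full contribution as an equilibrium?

37.50 thousand dollars

Given the others contribute fully, the best deviation is to contribute 0 (any partial contribution still incurs the fine and gives up units whose private return 0.2500 is below 1).
Deviating from 50 to 0 saves 50 thousand dollars but forfeits the deviator's share of the drop in the reservoir fund: 1.5/6 × 50 = 12.50.
So the deviation gain is 50 − 12.50 = 37.50, and the fine must be at least 37.50 thousand dollars to wipe it out.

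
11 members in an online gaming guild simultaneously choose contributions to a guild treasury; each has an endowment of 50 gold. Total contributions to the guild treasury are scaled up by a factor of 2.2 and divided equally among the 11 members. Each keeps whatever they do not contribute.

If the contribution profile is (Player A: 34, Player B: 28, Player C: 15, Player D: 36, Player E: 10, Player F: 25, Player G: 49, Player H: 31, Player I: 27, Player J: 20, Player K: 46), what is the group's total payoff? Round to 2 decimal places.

Total contributed: 34 + 28 + 15 + 36 + 10 + 25 + 49 + 31 + 27 + 20 + 46 = 321; total kept: 11 × 50 − 321 = 229.
The guild treasury pays out 2.2 × 321 = 706.20 in aggregate.
Group total = 229 + 706.20 = 935.20.

935.20 gold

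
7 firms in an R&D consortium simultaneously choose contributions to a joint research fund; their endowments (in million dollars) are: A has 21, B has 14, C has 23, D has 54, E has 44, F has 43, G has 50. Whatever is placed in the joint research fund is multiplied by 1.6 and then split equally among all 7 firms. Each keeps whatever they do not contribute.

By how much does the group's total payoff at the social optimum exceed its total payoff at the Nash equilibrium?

149.40 million dollars

The private return per contributed unit is 1.6/7 = 0.2286 < 1 for every player regardless of endowment, so the Nash equilibrium is zero contribution and the group total is Σ E_j = 21 + 14 + 23 + 54 + 44 + 43 + 50 = 249.
Each contributed unit returns 1.600 to the group, so the social optimum is full contribution by everyone: group total = 1.600 × 249 = 398.40.
Efficiency loss = (1.600 − 1) × 249 = 149.40.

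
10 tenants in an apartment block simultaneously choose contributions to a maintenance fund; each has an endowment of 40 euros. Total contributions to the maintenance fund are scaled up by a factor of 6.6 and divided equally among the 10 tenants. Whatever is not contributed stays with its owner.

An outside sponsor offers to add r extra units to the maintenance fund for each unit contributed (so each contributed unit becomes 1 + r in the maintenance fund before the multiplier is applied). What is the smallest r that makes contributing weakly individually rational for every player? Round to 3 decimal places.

With matching at rate r, one contributed unit becomes (1 + r) in the maintenance fund and returns 6.6 × (1 + r) / 10 to the contributor.
Setting this equal to 1: 1 + r = 10/6.6 = 1.5152.
So the minimum matching rate is r = 1.5152 − 1 = 0.515.

0.515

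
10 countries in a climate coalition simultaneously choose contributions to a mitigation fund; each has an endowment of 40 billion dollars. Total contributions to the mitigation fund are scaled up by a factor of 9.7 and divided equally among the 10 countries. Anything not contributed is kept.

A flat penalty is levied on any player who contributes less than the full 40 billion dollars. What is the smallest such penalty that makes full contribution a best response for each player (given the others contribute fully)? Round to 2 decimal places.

Given the others contribute fully, the best deviation is to contribute 0 (any partial contribution still incurs the fine and gives up units whose private return 0.9700 is below 1).
Deviating from 40 to 0 saves 40 billion dollars but forfeits the deviator's share of the drop in the mitigation fund: 9.7/10 × 40 = 38.80.
So the deviation gain is 40 − 38.80 = 1.20, and the fine must be at least 1.20 billion dollars to wipe it out.

1.20 billion dollars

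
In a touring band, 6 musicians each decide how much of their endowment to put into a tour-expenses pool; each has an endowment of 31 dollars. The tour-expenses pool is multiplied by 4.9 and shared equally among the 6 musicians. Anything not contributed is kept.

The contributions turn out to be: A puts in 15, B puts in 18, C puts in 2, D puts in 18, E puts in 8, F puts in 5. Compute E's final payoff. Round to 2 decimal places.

76.90 dollars

Total contributed: 15 + 18 + 2 + 18 + 8 + 5 = 66.
Each receives 4.9 × 66 / 6 = 53.90 from the tour-expenses pool.
E keeps 31 − 8 = 23, so E's payoff is 23 + 53.90 = 76.90.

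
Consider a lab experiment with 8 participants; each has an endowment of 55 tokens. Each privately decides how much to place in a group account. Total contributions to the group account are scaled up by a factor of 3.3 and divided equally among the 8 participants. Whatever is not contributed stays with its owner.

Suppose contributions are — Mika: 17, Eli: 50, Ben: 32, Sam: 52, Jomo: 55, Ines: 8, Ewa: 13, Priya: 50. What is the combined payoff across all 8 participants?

1077.10 tokens

Total contributed: 17 + 50 + 32 + 52 + 55 + 8 + 13 + 50 = 277; total kept: 8 × 55 − 277 = 163.
The group account pays out 3.3 × 277 = 914.10 in aggregate.
Group total = 163 + 914.10 = 1077.10.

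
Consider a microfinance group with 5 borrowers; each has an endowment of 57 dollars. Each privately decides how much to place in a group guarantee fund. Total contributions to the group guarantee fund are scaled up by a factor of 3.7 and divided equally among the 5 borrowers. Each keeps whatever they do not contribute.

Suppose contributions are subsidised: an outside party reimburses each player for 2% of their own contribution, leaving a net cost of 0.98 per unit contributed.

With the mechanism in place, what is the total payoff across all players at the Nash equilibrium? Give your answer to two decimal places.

285.00 dollars

The effective private return is (3.7/5) / 0.98 = 0.7551, which is still under 1, so the mechanism doesn't change anyone's dominant strategy: zero contribution.
Everyone keeps their endowment and the group total is 5 × 57 = 285.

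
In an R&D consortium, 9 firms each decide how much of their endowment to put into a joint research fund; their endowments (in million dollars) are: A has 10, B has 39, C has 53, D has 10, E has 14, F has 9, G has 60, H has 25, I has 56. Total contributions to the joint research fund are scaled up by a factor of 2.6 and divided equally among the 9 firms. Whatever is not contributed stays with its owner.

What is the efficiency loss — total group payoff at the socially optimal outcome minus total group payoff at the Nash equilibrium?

The private return per contributed unit is 2.6/9 = 0.2889 < 1 for every player regardless of endowment, so the Nash equilibrium is zero contribution and the group total is Σ E_j = 10 + 39 + 53 + 10 + 14 + 9 + 60 + 25 + 56 = 276.
Each contributed unit returns 2.600 to the group, so the social optimum is full contribution by everyone: group total = 2.600 × 276 = 717.60.
Efficiency loss = (2.600 − 1) × 276 = 441.60.

441.60 million dollars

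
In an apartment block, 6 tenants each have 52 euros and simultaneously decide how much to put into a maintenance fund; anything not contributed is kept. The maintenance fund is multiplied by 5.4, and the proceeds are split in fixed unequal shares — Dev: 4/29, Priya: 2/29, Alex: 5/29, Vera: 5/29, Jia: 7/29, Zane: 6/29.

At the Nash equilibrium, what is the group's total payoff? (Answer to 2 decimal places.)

A player with share s gets back 5.4·s per unit contributed, so full contribution is dominant for anyone with s > 1/5.4 = 0.1852 and zero contribution is dominant for anyone below.
Jia and Zane are above the threshold, contributing 52 each; the remaining 4 contribute 0. Total contributed: 104.
The maintenance fund pays out 5.4 × 104 = 561.60 in total (split across the unequal shares, but the aggregate is all that matters for the group sum).
The 4 free-riders keep 52 each, adding 208. Group total = 208 + 561.60 = 769.60.

769.60 euros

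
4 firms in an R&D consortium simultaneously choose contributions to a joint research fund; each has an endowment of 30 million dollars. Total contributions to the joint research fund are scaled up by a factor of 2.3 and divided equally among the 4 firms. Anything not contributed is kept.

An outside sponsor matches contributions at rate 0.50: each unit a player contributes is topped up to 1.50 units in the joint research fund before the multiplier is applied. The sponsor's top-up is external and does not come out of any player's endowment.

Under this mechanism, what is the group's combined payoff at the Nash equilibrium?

120.00 million dollars

The effective private return is 2.3 × 1.50 / 4 = 0.8625, which is still under 1, so the mechanism doesn't change anyone's dominant strategy: zero contribution.
Everyone keeps their endowment and the group total is 4 × 30 = 120.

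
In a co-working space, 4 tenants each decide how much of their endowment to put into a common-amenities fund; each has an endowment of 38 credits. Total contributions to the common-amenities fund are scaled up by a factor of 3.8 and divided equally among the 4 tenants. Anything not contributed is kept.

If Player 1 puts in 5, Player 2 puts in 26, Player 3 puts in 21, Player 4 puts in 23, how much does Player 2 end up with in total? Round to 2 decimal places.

83.25 credits

Total contributed: 5 + 26 + 21 + 23 = 75.
Each receives 3.8 × 75 / 4 = 71.25 from the common-amenities fund.
Player 2 keeps 38 − 26 = 12, so Player 2's payoff is 12 + 71.25 = 83.25.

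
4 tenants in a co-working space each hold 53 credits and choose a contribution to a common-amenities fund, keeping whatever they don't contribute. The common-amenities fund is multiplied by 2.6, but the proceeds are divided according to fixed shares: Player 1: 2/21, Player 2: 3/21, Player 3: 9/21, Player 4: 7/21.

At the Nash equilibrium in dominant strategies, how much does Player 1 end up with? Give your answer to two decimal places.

66.12 credits

Each unit j contributes comes back to j as 2.6 × (j's share), so j prefers to contribute only if that share exceeds 1/2.6 = 0.3846; otherwise keeping the unit dominates.
The only share above 0.3846 is Player 3's 9/21, contributing 53; the remaining 3 contribute 0. Total contributed: 53.
Player 1 keeps 53 and receives 2.6 × 53 × 2/21 = 13.12 from the common-amenities fund, for a payoff of 66.12.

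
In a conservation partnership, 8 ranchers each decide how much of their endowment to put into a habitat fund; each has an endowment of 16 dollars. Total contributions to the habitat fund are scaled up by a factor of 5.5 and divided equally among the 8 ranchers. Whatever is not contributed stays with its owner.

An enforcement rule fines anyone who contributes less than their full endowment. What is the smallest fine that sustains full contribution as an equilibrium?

Given the others contribute fully, the best deviation is to contribute 0 (any partial contribution still incurs the fine and gives up units whose private return 0.6875 is below 1).
Deviating from 16 to 0 saves 16 dollars but forfeits the deviator's share of the drop in the habitat fund: 5.5/8 × 16 = 11.00.
So the deviation gain is 16 − 11.00 = 5.00, and the fine must be at least 5.00 dollars to wipe it out.

5.00 dollars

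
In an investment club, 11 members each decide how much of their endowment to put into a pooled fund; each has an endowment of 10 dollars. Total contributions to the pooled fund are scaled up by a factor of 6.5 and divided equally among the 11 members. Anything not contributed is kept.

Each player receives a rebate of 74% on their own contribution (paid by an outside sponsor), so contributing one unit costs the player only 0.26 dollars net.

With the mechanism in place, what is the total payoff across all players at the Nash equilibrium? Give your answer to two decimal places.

The effective private return per unit is now (6.5/11) / 0.26 = 2.2727 > 1, so every player's dominant strategy flips to full contribution.
At the Nash equilibrium everyone contributes 10. Group total payoff = 11 × (10 × 0.74 + 6.5 × 10) = 796.40.

796.40 dollars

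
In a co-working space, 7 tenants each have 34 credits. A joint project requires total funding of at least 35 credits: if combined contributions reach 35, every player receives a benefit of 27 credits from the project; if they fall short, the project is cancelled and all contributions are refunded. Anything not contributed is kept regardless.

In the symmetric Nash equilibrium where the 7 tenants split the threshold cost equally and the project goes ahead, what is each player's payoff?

Equal share of the threshold: 35/7 = 5.
At this profile no one gains by cutting their contribution: any cut drops the total below 35, the project is cancelled, contributions are refunded, and the deviator ends with 34, which is less than 34 − 5 + 27 = 56. Contributing more than 5 just wastes the excess. So contributing exactly 5 is a best response.
Each player's payoff: 34 − 5 + 27 = 56.

56 credits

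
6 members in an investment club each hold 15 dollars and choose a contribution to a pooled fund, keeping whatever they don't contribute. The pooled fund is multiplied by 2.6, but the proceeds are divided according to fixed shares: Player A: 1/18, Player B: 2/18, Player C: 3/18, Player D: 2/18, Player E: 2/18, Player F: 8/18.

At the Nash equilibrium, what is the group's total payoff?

Each unit j contributes comes back to j as 2.6 × (j's share), so j prefers to contribute only if that share exceeds 1/2.6 = 0.3846; otherwise keeping the unit dominates.
Only Player F (8/18) clears that bar, contributing 15; the remaining 5 contribute 0. Total contributed: 15.
The pooled fund pays out 2.6 × 15 = 39.00 in total (split across the unequal shares, but the aggregate is all that matters for the group sum).
The 5 free-riders keep 15 each, adding 75. Group total = 75 + 39.00 = 114.00.

114.00 dollars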